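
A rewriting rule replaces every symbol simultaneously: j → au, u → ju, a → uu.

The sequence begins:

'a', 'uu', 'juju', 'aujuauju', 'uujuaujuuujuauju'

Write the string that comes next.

jujuaujuuujuaujujujuaujuuujuauju

φ(uujuaujuuujuauju) expands symbol-by-symbol to ju ju au ju uu ju au ju ju ju au ju uu ju au ju; joining the 16 pieces gives the next term.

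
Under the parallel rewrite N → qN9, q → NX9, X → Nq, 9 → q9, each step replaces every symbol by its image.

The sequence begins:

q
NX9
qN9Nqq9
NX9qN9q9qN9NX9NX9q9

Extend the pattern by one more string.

Applying the rule to each of the 19 symbols of NX9qN9q9qN9NX9NX9q9 gives the pieces qN9 Nq q9 NX9 qN9 q9 NX9 q9 NX9 qN9 q9 qN9 Nq q9 qN9 Nq q9 NX9 q9, which concatenate to the answer.

qN9Nqq9NX9qN9q9NX9q9NX9qN9q9qN9Nqq9qN9Nqq9NX9q9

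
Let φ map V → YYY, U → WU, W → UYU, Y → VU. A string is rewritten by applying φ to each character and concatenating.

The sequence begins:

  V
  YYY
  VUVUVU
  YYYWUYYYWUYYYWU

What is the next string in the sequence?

VUVUVUUYUWUVUVUVUUYUWUVUVUVUUYUWU

Applying the rule to each of the 15 symbols of YYYWUYYYWUYYYWU gives the pieces VU VU VU UYU WU VU VU VU UYU WU VU VU VU UYU WU, which concatenate to the answer.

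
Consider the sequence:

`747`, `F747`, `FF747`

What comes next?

FFF747

Each term is the previous one with F prepended.
So the next term is F·FF747.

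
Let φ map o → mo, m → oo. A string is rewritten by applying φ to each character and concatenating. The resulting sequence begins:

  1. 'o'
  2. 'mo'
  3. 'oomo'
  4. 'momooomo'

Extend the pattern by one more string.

Apply φ to momooomo symbol by symbol: m→oo, o→mo, m→oo, o→mo, o→mo, o→mo, m→oo, o→mo; joined: oo mo oo mo mo mo oo mo.

oomooomomomooomo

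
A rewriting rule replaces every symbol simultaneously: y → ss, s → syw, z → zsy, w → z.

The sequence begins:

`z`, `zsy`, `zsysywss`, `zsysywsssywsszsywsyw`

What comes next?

φ(zsysywsssywsszsywsyw) expands symbol-by-symbol to zsy syw ss syw ss z syw syw syw ss z syw syw zsy syw ss z syw ss z; joining the 20 pieces gives the next term.

zsysywsssywsszsywsywsywsszsywsywzsysywsszsywssz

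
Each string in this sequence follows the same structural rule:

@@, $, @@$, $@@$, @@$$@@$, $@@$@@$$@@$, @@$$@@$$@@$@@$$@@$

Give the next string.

$@@$@@$$@@$@@$$@@$$@@$@@$$@@$

From term 3 onward, concatenate the second-to-last term with the last: @@·$ = @@$, $·@@$ = $@@$, …
Continuing: $@@$@@$$@@$ · @@$$@@$$@@$@@$$@@$ gives term 8.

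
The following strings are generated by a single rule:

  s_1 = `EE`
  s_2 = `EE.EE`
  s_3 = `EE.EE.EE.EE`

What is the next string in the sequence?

Each string is two copies of the previous one joined by '.'.
Doubling EE.EE.EE.EE with '.' between the halves:

EE.EE.EE.EE.EE.EE.EE.EE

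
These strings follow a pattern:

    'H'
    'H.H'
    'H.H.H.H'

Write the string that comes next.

H.H.H.H.H.H.H.H

Every step duplicates the string with '.' between the halves.
So the next term is two copies of H.H.H.H with '.' between the halves.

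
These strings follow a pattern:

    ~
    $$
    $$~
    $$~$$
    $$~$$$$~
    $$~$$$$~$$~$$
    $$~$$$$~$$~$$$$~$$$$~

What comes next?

This is a Fibonacci-style word recurrence s(k) = s(k−1)·s(k−2): e.g. $$·~ = $$~.
The next term joins $$~$$$$~$$~$$$$~$$$$~ and $$~$$$$~$$~$$.

$$~$$$$~$$~$$$$~$$$$~$$~$$$$~$$~$$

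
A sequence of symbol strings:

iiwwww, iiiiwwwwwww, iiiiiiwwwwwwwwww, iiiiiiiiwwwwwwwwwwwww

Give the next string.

iiiiiiiiiiwwwwwwwwwwwwwwww

Each string has the form i^{2n} w^{3n+1} (n = 1, 2, …).
At n = 5 the blocks have lengths 10, 16.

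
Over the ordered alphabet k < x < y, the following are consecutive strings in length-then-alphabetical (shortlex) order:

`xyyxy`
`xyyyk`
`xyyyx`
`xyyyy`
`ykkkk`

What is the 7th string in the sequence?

ykkky

Stepping forward 2 times from ykkkk: ykkkk → ykkkx, then the target.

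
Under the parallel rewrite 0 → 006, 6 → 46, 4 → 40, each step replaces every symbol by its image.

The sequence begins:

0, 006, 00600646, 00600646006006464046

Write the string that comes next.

0060064600600646404600600646006006464046400064046

Applying the rule to each of the 20 symbols of 00600646006006464046 gives the pieces 006 006 46 006 006 46 40 46 006 006 46 006 006 46 40 46 40 006 40 46, which concatenate to the answer.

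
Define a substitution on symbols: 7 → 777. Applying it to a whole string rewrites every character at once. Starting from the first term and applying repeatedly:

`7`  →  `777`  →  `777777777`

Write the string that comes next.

Apply φ to 777777777 symbol by symbol: 7→777, 7→777, 7→777, 7→777, 7→777, 7→777, 7→777, 7→777, 7→777; joined: 777 777 777 777 777 777 777 777 777.

777777777777777777777777777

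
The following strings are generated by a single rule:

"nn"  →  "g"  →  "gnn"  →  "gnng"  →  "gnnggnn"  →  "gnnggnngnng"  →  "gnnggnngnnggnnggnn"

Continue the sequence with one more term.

gnnggnngnnggnnggnngnnggnngnng

This is a Fibonacci-style word recurrence s(k) = s(k−1)·s(k−2): e.g. g·nn = gnn.
Continuing: gnnggnngnnggnnggnn · gnnggnngnng gives term 8.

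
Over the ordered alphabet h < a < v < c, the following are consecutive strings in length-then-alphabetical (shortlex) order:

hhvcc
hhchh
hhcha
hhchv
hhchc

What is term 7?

Advancing 2 positions from hhchc through hhchc → hhcah reaches term 7.

hhcaa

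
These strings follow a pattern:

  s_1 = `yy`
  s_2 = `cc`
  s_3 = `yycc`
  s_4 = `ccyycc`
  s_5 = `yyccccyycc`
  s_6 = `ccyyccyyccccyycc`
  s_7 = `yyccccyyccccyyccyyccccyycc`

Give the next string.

ccyyccyyccccyyccyyccccyyccccyyccyyccccyycc

From term 3 onward, concatenate the second-to-last term with the last: yy·cc = yycc, cc·yycc = ccyycc, …
Continuing: ccyyccyyccccyycc · yyccccyyccccyyccyyccccyycc gives term 8.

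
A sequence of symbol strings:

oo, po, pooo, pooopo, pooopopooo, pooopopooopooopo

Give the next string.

Each term (from the third on) is the previous term followed by the one before it: term 3 = po·oo = pooo.
The next term joins pooopopooopooopo and pooopopooo.

pooopopooopooopopooopopooo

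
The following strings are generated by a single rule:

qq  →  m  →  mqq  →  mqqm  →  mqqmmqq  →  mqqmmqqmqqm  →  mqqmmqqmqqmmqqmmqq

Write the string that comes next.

mqqmmqqmqqmmqqmmqqmqqmmqqmqqm

Each term (from the third on) is the previous term followed by the one before it: term 3 = m·qq = mqq.
The next term joins mqqmmqqmqqmmqqmmqq and mqqmmqqmqqm.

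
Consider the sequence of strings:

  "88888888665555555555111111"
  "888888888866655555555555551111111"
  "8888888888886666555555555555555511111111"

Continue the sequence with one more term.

88888888888888666665555555555555555555111111111

Reading off run lengths: 8 runs 8, 10, 12; 6 runs 2, 3, 4; 5 runs 10, 13, 16; 1 runs 6, 7, 8 — each is linear in n, where the shown terms are n = 3, 4, 5.
For the next term, n = 6, so the run lengths are 14, 5, 19, 9.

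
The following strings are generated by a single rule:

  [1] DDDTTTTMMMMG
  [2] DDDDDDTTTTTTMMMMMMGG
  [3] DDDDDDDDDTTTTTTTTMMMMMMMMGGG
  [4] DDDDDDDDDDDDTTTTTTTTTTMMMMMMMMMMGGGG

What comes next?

DDDDDDDDDDDDDDDTTTTTTTTTTTTMMMMMMMMMMMMGGGGG

Reading off run lengths: D runs 3, 6, 9, 12; T runs 4, 6, 8, 10; M runs 4, 6, 8, 10; G runs 1, 2, 3, 4 — each is linear in n (n = 1, 2, …).
For the next term, n = 5, so the run lengths are 15, 12, 12, 5.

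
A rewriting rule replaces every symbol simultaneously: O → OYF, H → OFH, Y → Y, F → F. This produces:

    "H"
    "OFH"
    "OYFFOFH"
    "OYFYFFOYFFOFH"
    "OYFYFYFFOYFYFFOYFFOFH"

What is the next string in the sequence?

OYFYFYFYFFOYFYFYFFOYFYFFOYFFOFH

Applying the rule to each of the 21 symbols of OYFYFYFFOYFYFFOYFFOFH gives the pieces OYF Y F Y F Y F F OYF Y F Y F F OYF Y F F OYF F OFH, which concatenate to the answer.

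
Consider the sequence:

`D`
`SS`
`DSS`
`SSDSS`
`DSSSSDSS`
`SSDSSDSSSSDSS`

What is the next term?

Each term (from the third on) is the two preceding terms concatenated in order: term 3 = D·SS = DSS.
So term 7 is DSSSSDSS·SSDSSDSSSSDSS.

DSSSSDSSSSDSSDSSSSDSS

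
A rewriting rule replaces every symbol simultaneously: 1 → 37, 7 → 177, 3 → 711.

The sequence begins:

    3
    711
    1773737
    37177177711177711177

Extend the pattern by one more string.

7111773717717737177177177373737177177177373737177177

φ(37177177711177711177) expands symbol-by-symbol to 711 177 37 177 177 37 177 177 177 37 37 37 177 177 177 37 37 37 177 177; joining the 20 pieces gives the next term.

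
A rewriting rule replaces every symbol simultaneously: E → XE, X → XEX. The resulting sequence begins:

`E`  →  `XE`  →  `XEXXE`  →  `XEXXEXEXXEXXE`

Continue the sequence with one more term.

Rewriting the 13 symbols of XEXXEXEXXEXXE one by one yields XEX XE XEX XEX XE XEX XE XEX XEX XE XEX XEX XE; concatenated:

XEXXEXEXXEXXEXEXXEXEXXEXXEXEXXEXXE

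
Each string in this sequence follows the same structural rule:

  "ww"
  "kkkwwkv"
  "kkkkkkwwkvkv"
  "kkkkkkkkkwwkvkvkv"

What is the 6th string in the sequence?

kkkkkkkkkkkkkkkwwkvkvkvkvkv

s(k+1) = kkk·s(k)·kv, so each term gains kkk as a prefix and kv as a suffix.
From kkkkkkkkkwwkvkvkv, 2 further steps: kkkkkkkkkwwkvkvkv → kkkkkkkkkkkkwwkvkvkvkv → (answer).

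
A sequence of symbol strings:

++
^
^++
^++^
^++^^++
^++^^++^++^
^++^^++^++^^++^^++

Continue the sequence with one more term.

From term 3 onward, concatenate the last term with the second-to-last: ^·++ = ^++, ^++·^ = ^++^, …
So term 8 is ^++^^++^++^^++^^++·^++^^++^++^.

^++^^++^++^^++^^++^++^^++^++^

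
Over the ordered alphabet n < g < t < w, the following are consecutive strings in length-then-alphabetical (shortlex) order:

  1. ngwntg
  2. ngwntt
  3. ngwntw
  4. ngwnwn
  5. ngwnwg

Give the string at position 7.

Advancing 2 positions from ngwnwg through ngwnwg → ngwnwt reaches term 7.

ngwnww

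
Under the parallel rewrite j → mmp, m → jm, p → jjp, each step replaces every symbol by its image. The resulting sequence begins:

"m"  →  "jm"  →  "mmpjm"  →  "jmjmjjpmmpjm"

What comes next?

mmpjmmmpjmmmpmmpjjpjmjmjjpmmpjm

Apply φ to jmjmjjpmmpjm symbol by symbol: j→mmp, m→jm, j→mmp, m→jm, j→mmp, j→mmp, p→jjp, m→jm, m→jm, p→jjp, j→mmp, m→jm; joined: mmp jm mmp jm mmp mmp jjp jm jm jjp mmp jm.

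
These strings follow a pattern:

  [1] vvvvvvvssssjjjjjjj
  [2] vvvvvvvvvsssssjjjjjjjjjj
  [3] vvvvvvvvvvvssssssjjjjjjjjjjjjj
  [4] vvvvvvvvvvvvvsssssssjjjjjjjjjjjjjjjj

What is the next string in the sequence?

The n-th term is 2n+1 v's then n+1 s's then 3n-2 j's, where the shown terms are n = 3, 4, 5, 6.
At n = 7 the blocks have lengths 15, 8, 19.

vvvvvvvvvvvvvvvssssssssjjjjjjjjjjjjjjjjjjj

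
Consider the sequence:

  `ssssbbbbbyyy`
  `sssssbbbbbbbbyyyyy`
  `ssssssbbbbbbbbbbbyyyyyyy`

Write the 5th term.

Reading off run lengths: s runs 4, 5, 6; b runs 5, 8, 11; y runs 3, 5, 7 — each is linear in n, where the shown terms are n = 2, 3, 4.
At n = 6 the blocks have lengths 8, 17, 11.

ssssssssbbbbbbbbbbbbbbbbbyyyyyyyyyyy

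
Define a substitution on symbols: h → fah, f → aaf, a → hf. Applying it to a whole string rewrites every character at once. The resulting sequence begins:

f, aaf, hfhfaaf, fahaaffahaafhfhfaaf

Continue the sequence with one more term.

aafhffahhfhfaafaafhffahhfhfaaffahaaffahaafhfhfaaf

Replace each of the 19 characters of fahaaffahaafhfhfaaf in place — aaf hf fah hf hf aaf aaf hf fah hf hf aaf fah aaf fah aaf hf hf aaf — and concatenate.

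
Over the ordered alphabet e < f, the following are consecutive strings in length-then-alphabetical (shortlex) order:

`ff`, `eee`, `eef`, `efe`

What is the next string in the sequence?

eff

Find the rightmost character of efe below f, bump it to the next letter, and reset everything to its right to e.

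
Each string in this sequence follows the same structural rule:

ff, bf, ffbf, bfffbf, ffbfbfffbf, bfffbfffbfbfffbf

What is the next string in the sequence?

This is a Fibonacci-style word recurrence s(k) = s(k−2)·s(k−1): e.g. ff·bf = ffbf.
So term 7 is ffbfbfffbf·bfffbfffbfbfffbf.

ffbfbfffbfbfffbfffbfbfffbf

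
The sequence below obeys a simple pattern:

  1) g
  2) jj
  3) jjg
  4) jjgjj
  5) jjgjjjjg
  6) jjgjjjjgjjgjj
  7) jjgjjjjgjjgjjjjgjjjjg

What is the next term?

This is a Fibonacci-style word recurrence s(k) = s(k−1)·s(k−2): e.g. jj·g = jjg.
The next term joins jjgjjjjgjjgjjjjgjjjjg and jjgjjjjgjjgjj.

jjgjjjjgjjgjjjjgjjjjgjjgjjjjgjjgjj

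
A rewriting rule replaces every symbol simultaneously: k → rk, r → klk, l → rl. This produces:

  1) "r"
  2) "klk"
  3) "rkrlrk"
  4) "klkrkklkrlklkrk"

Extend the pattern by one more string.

Applying the rule to each of the 15 symbols of klkrkklkrlklkrk gives the pieces rk rl rk klk rk rk rl rk klk rl rk rl rk klk rk, which concatenate to the answer.

rkrlrkklkrkrkrlrkklkrlrkrlrkklkrk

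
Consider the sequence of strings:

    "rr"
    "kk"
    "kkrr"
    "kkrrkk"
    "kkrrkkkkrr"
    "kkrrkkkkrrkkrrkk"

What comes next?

This is a Fibonacci-style word recurrence s(k) = s(k−1)·s(k−2): e.g. kk·rr = kkrr.
So term 7 is kkrrkkkkrrkkrrkk·kkrrkkkkrr.

kkrrkkkkrrkkrrkkkkrrkkkkrr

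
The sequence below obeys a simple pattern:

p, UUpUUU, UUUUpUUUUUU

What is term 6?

UUUUUUUUUUpUUUUUUUUUUUUUUU

Each term wraps the previous one in UU on the left and UUU on the right.
From UUUUpUUUUUU, 3 further steps: UUUUpUUUUUU → UUUUUUpUUUUUUUUU → UUUUUUUUpUUUUUUUUUUUU → (answer).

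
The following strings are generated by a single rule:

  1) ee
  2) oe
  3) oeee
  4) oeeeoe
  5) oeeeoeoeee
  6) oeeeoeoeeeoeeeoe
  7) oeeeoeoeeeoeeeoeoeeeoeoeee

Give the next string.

Each term (from the third on) is the previous term followed by the one before it: term 3 = oe·ee = oeee.
Continuing: oeeeoeoeeeoeeeoeoeeeoeoeee · oeeeoeoeeeoeeeoe gives term 8.

oeeeoeoeeeoeeeoeoeeeoeoeeeoeeeoeoeeeoeeeoe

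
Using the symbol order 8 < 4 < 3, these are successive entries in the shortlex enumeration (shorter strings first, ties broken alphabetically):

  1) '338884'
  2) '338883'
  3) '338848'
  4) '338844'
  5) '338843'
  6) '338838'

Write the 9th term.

338488

Stepping forward 3 times from 338838: 338838 → 338834 → 338833, then the target.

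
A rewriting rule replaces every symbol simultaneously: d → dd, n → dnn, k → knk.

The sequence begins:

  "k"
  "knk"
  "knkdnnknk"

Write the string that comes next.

Expanding knkdnnknk: k→knk, n→dnn, k→knk, d→dd, n→dnn, n→dnn, k→knk, n→dnn, k→knk. Concatenated: knk dnn knk dd dnn dnn knk dnn knk.

knkdnnknkdddnndnnknkdnnknk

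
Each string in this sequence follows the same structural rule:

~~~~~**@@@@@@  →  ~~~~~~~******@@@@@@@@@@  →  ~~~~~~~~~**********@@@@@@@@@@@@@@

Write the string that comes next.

~~~~~~~~~~~**************@@@@@@@@@@@@@@@@@@

Each string has the form ~^{2n+3} *^{4n-2} @^{4n+2} (n = 1, 2, …).
Setting n = 4 gives 11, 14, 18 characters in each block.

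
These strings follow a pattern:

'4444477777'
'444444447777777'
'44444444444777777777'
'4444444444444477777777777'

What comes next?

Reading off run lengths: 4 runs 5, 8, 11, 14; 7 runs 5, 7, 9, 11 — each is linear in n, where the shown terms are n = 2, 3, 4, 5.
Setting n = 6 gives 17, 13 characters in each block.

444444444444444447777777777777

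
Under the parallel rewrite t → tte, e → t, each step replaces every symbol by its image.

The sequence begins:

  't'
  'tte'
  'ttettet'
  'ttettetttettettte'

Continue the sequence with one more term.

φ(ttettetttettettte) expands symbol-by-symbol to tte tte t tte tte t tte tte tte t tte tte t tte tte tte t; joining the 17 pieces gives the next term.

ttettetttettetttettettetttettetttettettet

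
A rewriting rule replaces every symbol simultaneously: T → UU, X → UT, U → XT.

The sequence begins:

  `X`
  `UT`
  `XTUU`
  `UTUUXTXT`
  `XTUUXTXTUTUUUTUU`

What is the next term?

Replace each of the 16 characters of XTUUXTXTUTUUUTUU in place — UT UU XT XT UT UU UT UU XT UU XT XT XT UU XT XT — and concatenate.

UTUUXTXTUTUUUTUUXTUUXTXTXTUUXTXT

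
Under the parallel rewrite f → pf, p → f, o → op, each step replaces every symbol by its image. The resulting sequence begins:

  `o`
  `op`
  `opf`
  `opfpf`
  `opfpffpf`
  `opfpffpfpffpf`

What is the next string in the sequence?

Applying the rule to each of the 13 symbols of opfpffpfpffpf gives the pieces op f pf f pf pf f pf f pf pf f pf, which concatenate to the answer.

opfpffpfpffpffpfpffpf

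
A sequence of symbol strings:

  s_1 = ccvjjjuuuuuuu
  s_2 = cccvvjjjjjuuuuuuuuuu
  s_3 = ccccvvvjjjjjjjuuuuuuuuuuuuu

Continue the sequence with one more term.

Each string has the form c^{n} v^{n-1} j^{2n-1} u^{3n+1}, where the shown terms are n = 2, 3, 4.
For the next term, n = 5, so the run lengths are 5, 4, 9, 16.

cccccvvvvjjjjjjjjjuuuuuuuuuuuuuuuu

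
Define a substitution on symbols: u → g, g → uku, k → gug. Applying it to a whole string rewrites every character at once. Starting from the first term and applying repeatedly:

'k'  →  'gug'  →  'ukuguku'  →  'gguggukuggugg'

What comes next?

Rewriting the 13 symbols of gguggukuggugg one by one yields uku uku g uku uku g gug g uku uku g uku uku; concatenated:

ukuukugukuukugguggukuukugukuuku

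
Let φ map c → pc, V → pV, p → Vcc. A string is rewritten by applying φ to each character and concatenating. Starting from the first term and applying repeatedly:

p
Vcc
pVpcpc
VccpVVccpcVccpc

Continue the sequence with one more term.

φ(VccpVVccpcVccpc) expands symbol-by-symbol to pV pc pc Vcc pV pV pc pc Vcc pc pV pc pc Vcc pc; joining the 15 pieces gives the next term.

pVpcpcVccpVpVpcpcVccpcpVpcpcVccpc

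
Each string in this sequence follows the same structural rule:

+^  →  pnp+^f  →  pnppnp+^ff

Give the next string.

Every step adds pnp to the front and f to the end of the previous string.
Applying this once more to pnppnp+^ff:

pnppnppnp+^fff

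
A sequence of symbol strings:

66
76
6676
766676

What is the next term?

6676766676

Each term (from the third on) is the two preceding terms concatenated in order: term 3 = 66·76 = 6676.
So term 5 is 6676·766676.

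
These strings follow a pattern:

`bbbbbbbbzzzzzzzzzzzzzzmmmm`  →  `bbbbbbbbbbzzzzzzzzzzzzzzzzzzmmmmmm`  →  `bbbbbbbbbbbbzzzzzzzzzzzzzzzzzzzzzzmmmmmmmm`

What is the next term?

bbbbbbbbbbbbbbzzzzzzzzzzzzzzzzzzzzzzzzzzmmmmmmmmmm

Each string has the form b^{2n+2} z^{4n+2} m^{2n-2}, where the shown terms are n = 3, 4, 5.
Setting n = 6 gives 14, 26, 10 characters in each block.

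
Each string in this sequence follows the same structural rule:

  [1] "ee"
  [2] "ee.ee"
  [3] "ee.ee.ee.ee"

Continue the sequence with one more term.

Each string is two copies of the previous one joined by '.'.
So the next term is two copies of ee.ee.ee.ee with '.' between the halves.

ee.ee.ee.ee.ee.ee.ee.ee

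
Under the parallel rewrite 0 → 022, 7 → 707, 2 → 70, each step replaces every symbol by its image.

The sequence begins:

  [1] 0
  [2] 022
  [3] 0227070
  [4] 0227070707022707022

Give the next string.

Applying the rule to each of the 19 symbols of 0227070707022707022 gives the pieces 022 70 70 707 022 707 022 707 022 707 022 70 70 707 022 707 022 70 70, which concatenate to the answer.

022707070702270702270702270702270707070227070227070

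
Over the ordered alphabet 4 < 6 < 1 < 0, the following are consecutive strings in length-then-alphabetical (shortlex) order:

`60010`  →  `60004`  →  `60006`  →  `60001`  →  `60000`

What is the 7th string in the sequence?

14446

Advancing 2 positions from 60000 through 60000 → 14444 reaches term 7.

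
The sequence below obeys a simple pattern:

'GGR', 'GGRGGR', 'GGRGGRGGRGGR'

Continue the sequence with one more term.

Each string is two copies of the previous one concatenated.
So the next term is two copies of GGRGGRGGRGGR.

GGRGGRGGRGGRGGRGGRGGRGGR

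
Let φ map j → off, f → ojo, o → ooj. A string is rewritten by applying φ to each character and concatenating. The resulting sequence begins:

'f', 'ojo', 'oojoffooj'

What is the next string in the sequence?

Rewriting each symbol of oojoffooj: o→ooj, o→ooj, j→off, o→ooj, f→ojo, f→ojo, o→ooj, o→ooj, j→off, which concatenates to ooj ooj off ooj ojo ojo ooj ooj off.

oojoojoffoojojoojooojoojoff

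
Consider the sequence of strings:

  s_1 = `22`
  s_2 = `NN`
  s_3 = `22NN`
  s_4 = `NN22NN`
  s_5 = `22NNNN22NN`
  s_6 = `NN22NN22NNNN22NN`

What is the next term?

22NNNN22NNNN22NN22NNNN22NN

From term 3 onward, concatenate the second-to-last term with the last: 22·NN = 22NN, NN·22NN = NN22NN, …
The next term joins 22NNNN22NN and NN22NN22NNNN22NN.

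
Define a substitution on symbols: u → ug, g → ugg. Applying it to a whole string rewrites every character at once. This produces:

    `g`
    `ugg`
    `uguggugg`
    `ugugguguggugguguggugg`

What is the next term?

φ(ugugguguggugguguggugg) expands symbol-by-symbol to ug ugg ug ugg ugg ug ugg ug ugg ugg ug ugg ugg ug ugg ug ugg ugg ug ugg ugg; joining the 21 pieces gives the next term.

ugugguguggugguguggugugguggugugguggugugguguggugguguggugg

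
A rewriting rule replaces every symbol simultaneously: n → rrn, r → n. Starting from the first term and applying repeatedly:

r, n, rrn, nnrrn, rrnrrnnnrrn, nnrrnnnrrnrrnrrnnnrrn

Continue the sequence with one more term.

rrnrrnnnrrnrrnrrnnnrrnnnrrnnnrrnrrnrrnnnrrn

φ(nnrrnnnrrnrrnrrnnnrrn) expands symbol-by-symbol to rrn rrn n n rrn rrn rrn n n rrn n n rrn n n rrn rrn rrn n n rrn; joining the 21 pieces gives the next term.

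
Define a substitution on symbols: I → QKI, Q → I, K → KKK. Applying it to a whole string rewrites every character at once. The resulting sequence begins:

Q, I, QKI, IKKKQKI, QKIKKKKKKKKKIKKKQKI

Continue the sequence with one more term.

IKKKQKIKKKKKKKKKKKKKKKKKKKKKKKKKKKQKIKKKKKKKKKIKKKQKI

φ(QKIKKKKKKKKKIKKKQKI) expands symbol-by-symbol to I KKK QKI KKK KKK KKK KKK KKK KKK KKK KKK KKK QKI KKK KKK KKK I KKK QKI; joining the 19 pieces gives the next term.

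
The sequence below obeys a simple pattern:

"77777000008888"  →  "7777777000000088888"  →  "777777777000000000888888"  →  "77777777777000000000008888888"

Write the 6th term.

777777777777777000000000000000888888888

Term n consists of 2n+1 7's, followed by 2n+1 0's, followed by n+2 8's, where the shown terms are n = 2, 3, 4, 5.
Setting n = 7 gives 15, 15, 9 characters in each block.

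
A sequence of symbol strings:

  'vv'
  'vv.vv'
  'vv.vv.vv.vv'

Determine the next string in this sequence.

vv.vv.vv.vv.vv.vv.vv.vv

s(k+1) = s(k)·.·s(k) — each term doubles the last with '.' between the halves.
So the next term is two copies of vv.vv.vv.vv with '.' between the halves.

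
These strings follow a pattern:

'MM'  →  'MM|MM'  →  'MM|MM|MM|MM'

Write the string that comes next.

s(k+1) = s(k)·|·s(k) — each term doubles the last with '|' between the halves.
One more doubling of MM|MM|MM|MM gives the answer.

MM|MM|MM|MM|MM|MM|MM|MM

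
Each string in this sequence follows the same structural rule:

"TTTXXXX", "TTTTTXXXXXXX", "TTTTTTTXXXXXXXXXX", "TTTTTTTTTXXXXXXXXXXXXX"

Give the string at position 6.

Term n consists of 2n+1 T's, followed by 3n+1 X's (n = 1, 2, …).
For term 6, n = 6, so the run lengths are 13, 19.

TTTTTTTTTTTTTXXXXXXXXXXXXXXXXXXX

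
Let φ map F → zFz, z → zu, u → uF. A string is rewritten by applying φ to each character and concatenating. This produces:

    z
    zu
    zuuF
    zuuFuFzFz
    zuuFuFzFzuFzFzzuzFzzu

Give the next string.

zuuFuFzFzuFzFzzuzFzzuuFzFzzuzFzzuzuuFzuzFzzuzuuF

Replace each of the 21 characters of zuuFuFzFzuFzFzzuzFzzu in place — zu uF uF zFz uF zFz zu zFz zu uF zFz zu zFz zu zu uF zu zFz zu zu uF — and concatenate.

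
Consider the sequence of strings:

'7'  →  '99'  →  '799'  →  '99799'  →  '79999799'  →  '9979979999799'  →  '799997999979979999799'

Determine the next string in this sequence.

This is a Fibonacci-style word recurrence s(k) = s(k−2)·s(k−1): e.g. 7·99 = 799.
Continuing: 9979979999799 · 799997999979979999799 gives term 8.

9979979999799799997999979979999799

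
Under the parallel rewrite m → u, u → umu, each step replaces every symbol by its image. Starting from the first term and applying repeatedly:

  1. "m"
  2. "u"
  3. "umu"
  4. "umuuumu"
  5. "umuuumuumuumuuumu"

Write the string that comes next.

umuuumuumuumuuumuumuuumuumuuumuumuumuuumu

φ(umuuumuumuumuuumu) expands symbol-by-symbol to umu u umu umu umu u umu umu u umu umu u umu umu umu u umu; joining the 17 pieces gives the next term.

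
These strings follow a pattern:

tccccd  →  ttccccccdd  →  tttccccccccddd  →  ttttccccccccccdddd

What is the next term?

Each string has the form t^{n} c^{2n+2} d^{n} (n = 1, 2, …).
At n = 5 the blocks have lengths 5, 12, 5.

tttttccccccccccccddddd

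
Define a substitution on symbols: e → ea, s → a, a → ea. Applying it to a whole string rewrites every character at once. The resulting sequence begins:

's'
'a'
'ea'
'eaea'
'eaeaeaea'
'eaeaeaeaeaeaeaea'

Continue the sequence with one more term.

eaeaeaeaeaeaeaeaeaeaeaeaeaeaeaea

φ(eaeaeaeaeaeaeaea) expands symbol-by-symbol to ea ea ea ea ea ea ea ea ea ea ea ea ea ea ea ea; joining the 16 pieces gives the next term.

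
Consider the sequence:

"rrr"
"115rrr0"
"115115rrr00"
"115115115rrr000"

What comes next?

Each term wraps the previous one in 115 on the left and 0 on the right.
So the next term is 115·115115115rrr000·0.

115115115115rrr0000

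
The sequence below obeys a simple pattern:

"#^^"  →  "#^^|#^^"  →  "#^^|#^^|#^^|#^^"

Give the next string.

s(k+1) = s(k)·|·s(k) — each term doubles the last with '|' between the halves.
Doubling #^^|#^^|#^^|#^^ with '|' between the halves:

#^^|#^^|#^^|#^^|#^^|#^^|#^^|#^^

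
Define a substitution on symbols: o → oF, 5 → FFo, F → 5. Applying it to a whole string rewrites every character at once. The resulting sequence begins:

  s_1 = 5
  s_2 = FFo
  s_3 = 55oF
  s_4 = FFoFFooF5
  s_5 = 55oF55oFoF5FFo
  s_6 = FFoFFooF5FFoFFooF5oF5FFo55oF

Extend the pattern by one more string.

Rewriting the 28 symbols of FFoFFooF5FFoFFooF5oF5FFo55oF one by one yields 5 5 oF 5 5 oF oF 5 FFo 5 5 oF 5 5 oF oF 5 FFo oF 5 FFo 5 5 oF FFo FFo oF 5; concatenated:

55oF55oFoF5FFo55oF55oFoF5FFooF5FFo55oFFFoFFooF5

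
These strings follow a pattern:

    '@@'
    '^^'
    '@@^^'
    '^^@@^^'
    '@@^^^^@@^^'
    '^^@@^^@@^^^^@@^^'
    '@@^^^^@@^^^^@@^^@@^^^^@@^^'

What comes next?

From term 3 onward, concatenate the second-to-last term with the last: @@·^^ = @@^^, ^^·@@^^ = ^^@@^^, …
Continuing: ^^@@^^@@^^^^@@^^ · @@^^^^@@^^^^@@^^@@^^^^@@^^ gives term 8.

^^@@^^@@^^^^@@^^@@^^^^@@^^^^@@^^@@^^^^@@^^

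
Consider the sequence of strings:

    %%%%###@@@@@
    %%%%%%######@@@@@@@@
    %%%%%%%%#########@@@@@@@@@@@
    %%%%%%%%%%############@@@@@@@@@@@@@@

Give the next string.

%%%%%%%%%%%%###############@@@@@@@@@@@@@@@@@

Each string has the form %^{2n+2} #^{3n} @^{3n+2} (n = 1, 2, …).
At n = 5 the blocks have lengths 12, 15, 17.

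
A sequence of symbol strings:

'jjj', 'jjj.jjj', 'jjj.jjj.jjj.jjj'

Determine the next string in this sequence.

Every step duplicates the string with '.' between the halves.
Doubling jjj.jjj.jjj.jjj with '.' between the halves:

jjj.jjj.jjj.jjj.jjj.jjj.jjj.jjj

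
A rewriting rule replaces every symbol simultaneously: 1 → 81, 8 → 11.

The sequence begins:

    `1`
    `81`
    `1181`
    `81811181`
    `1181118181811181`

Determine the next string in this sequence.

Applying the rule to each of the 16 symbols of 1181118181811181 gives the pieces 81 81 11 81 81 81 11 81 11 81 11 81 81 81 11 81, which concatenate to the answer.

81811181818111811181118181811181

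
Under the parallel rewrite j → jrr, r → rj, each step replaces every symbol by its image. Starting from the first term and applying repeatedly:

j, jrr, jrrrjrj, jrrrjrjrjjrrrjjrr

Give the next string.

jrrrjrjrjjrrrjjrrrjjrrjrrrjrjrjjrrjrrrjrj

Applying the rule to each of the 17 symbols of jrrrjrjrjjrrrjjrr gives the pieces jrr rj rj rj jrr rj jrr rj jrr jrr rj rj rj jrr jrr rj rj, which concatenate to the answer.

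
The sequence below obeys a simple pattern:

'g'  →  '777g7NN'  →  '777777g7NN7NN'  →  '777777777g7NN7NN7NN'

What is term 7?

777777777777777777g7NN7NN7NN7NN7NN7NN

Each term wraps the previous one in 777 on the left and 7NN on the right.
From 777777777g7NN7NN7NN, 3 further steps: 777777777g7NN7NN7NN → 777777777777g7NN7NN7NN7NN → 777777777777777g7NN7NN7NN7NN7NN → (answer).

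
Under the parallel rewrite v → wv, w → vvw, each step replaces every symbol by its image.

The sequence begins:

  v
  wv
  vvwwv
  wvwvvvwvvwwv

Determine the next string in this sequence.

vvwwvvvwwvwvwvvvwwvwvvvwvvwwv

Apply φ to wvwvvvwvvwwv symbol by symbol: w→vvw, v→wv, w→vvw, v→wv, v→wv, v→wv, w→vvw, v→wv, v→wv, w→vvw, w→vvw, v→wv; joined: vvw wv vvw wv wv wv vvw wv wv vvw vvw wv.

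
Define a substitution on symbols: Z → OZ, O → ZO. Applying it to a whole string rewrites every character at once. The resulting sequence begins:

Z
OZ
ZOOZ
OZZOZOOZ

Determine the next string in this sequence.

ZOOZOZZOOZZOZOOZ

Expanding OZZOZOOZ: O→ZO, Z→OZ, Z→OZ, O→ZO, Z→OZ, O→ZO, O→ZO, Z→OZ. Concatenated: ZO OZ OZ ZO OZ ZO ZO OZ.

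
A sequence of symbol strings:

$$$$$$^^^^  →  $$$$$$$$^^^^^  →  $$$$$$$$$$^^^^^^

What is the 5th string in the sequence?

$$$$$$$$$$$$$$^^^^^^^^

The n-th term is 2n $'s then n+1 ^'s, where the shown terms are n = 3, 4, 5.
For term 5, n = 7, so the run lengths are 14, 8.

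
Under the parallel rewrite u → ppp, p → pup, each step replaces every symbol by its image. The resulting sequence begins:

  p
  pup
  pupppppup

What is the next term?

Expanding pupppppup: p→pup, u→ppp, p→pup, p→pup, p→pup, p→pup, p→pup, u→ppp, p→pup. Concatenated: pup ppp pup pup pup pup pup ppp pup.

pupppppuppuppuppuppupppppup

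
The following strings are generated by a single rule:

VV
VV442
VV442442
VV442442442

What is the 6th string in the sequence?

The strings grow by a fixed suffix 442 each time.
From VV442442442, 2 further steps: VV442442442 → VV442442442442 → (answer).

VV442442442442442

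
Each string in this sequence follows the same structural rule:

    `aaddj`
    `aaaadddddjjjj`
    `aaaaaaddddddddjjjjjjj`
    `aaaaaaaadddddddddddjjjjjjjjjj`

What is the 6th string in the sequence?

Term n consists of 2n a's, followed by 3n-1 d's, followed by 3n-2 j's (n = 1, 2, …).
For term 6, n = 6, so the run lengths are 12, 17, 16.

aaaaaaaaaaaadddddddddddddddddjjjjjjjjjjjjjjjj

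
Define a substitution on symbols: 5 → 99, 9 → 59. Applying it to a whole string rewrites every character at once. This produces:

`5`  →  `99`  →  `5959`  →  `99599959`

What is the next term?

5959995959599959

Expanding 99599959: 9→59, 9→59, 5→99, 9→59, 9→59, 9→59, 5→99, 9→59. Concatenated: 59 59 99 59 59 59 99 59.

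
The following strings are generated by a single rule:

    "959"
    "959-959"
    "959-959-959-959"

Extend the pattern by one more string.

Each string is two copies of the previous one joined by '-'.
One more doubling of 959-959-959-959 gives the answer.

959-959-959-959-959-959-959-959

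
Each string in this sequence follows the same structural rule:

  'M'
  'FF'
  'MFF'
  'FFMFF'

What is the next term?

MFFFFMFF

Each term (from the third on) is the two preceding terms concatenated in order: term 3 = M·FF = MFF.
Continuing: MFF · FFMFF gives term 5.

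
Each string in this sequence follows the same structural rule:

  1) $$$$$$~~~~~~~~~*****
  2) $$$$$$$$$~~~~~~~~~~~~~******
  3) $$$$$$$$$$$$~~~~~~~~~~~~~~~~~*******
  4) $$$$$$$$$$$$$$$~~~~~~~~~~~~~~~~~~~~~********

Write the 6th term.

Reading off run lengths: $ runs 6, 9, 12, 15; ~ runs 9, 13, 17, 21; * runs 5, 6, 7, 8 — each is linear in n, where the shown terms are n = 2, 3, 4, 5.
For term 6, n = 7, so the run lengths are 21, 29, 10.

$$$$$$$$$$$$$$$$$$$$$~~~~~~~~~~~~~~~~~~~~~~~~~~~~~**********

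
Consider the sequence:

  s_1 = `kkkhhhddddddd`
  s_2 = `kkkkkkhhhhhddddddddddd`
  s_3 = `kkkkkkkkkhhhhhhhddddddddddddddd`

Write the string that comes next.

kkkkkkkkkkkkhhhhhhhhhddddddddddddddddddd

Each string has the form k^{3n} h^{2n+1} d^{4n+3} (n = 1, 2, …).
Setting n = 4 gives 12, 9, 19 characters in each block.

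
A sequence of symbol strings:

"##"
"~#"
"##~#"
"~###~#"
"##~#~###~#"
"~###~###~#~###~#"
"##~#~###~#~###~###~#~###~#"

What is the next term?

Each term (from the third on) is the two preceding terms concatenated in order: term 3 = ##·~# = ##~#.
So term 8 is ~###~###~#~###~#·##~#~###~#~###~###~#~###~#.

~###~###~#~###~###~#~###~#~###~###~#~###~#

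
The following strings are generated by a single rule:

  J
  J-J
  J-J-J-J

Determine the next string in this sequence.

Every step duplicates the string with '-' between the halves.
One more doubling of J-J-J-J gives the answer.

J-J-J-J-J-J-J-J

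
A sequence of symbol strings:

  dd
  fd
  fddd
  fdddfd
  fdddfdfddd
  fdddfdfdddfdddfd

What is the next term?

fdddfdfdddfdddfdfdddfdfddd

From term 3 onward, concatenate the last term with the second-to-last: fd·dd = fddd, fddd·fd = fdddfd, …
Continuing: fdddfdfdddfdddfd · fdddfdfddd gives term 7.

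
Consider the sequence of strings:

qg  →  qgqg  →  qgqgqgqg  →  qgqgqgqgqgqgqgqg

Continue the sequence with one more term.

qgqgqgqgqgqgqgqgqgqgqgqgqgqgqgqg

Every step duplicates the string.
One more doubling of qgqgqgqgqgqgqgqg gives the answer.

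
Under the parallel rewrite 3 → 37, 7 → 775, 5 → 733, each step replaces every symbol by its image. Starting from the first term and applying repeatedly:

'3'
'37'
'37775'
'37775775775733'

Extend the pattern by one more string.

φ(37775775775733) expands symbol-by-symbol to 37 775 775 775 733 775 775 733 775 775 733 775 37 37; joining the 14 pieces gives the next term.

377757757757337757757337757757337753737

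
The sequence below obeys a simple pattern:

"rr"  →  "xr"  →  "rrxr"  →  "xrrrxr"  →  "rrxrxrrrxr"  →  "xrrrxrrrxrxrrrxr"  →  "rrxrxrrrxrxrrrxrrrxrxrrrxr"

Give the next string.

xrrrxrrrxrxrrrxrrrxrxrrrxrxrrrxrrrxrxrrrxr

This is a Fibonacci-style word recurrence s(k) = s(k−2)·s(k−1): e.g. rr·xr = rrxr.
Continuing: xrrrxrrrxrxrrrxr · rrxrxrrrxrxrrrxrrrxrxrrrxr gives term 8.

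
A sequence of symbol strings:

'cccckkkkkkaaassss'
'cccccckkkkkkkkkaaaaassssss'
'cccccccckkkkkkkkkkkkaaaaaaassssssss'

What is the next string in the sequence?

cccccccccckkkkkkkkkkkkkkkaaaaaaaaassssssssss

The n-th term is 2n c's then 3n k's then 2n-1 a's then 2n s's, where the shown terms are n = 2, 3, 4.
Setting n = 5 gives 10, 15, 9, 10 characters in each block.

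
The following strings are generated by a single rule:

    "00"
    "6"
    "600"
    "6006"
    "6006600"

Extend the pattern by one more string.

60066006006

This is a Fibonacci-style word recurrence s(k) = s(k−1)·s(k−2): e.g. 6·00 = 600.
The next term joins 6006600 and 6006.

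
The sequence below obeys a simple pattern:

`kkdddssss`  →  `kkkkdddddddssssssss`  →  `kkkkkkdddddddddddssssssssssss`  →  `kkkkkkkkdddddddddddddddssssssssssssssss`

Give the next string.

Each string has the form k^{2n} d^{4n-1} s^{4n} (n = 1, 2, …).
Setting n = 5 gives 10, 19, 20 characters in each block.

kkkkkkkkkkdddddddddddddddddddssssssssssssssssssss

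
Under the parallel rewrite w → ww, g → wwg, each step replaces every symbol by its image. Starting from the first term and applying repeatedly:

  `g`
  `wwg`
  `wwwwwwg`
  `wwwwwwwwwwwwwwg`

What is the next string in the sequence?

wwwwwwwwwwwwwwwwwwwwwwwwwwwwwwg

Replace each of the 15 characters of wwwwwwwwwwwwwwg in place — ww ww ww ww ww ww ww ww ww ww ww ww ww ww wwg — and concatenate.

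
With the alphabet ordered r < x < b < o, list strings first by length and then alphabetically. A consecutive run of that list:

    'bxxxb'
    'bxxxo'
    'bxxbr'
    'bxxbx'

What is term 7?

bxxor

Stepping forward 3 times from bxxbx: bxxbx → bxxbb → bxxbo, then the target.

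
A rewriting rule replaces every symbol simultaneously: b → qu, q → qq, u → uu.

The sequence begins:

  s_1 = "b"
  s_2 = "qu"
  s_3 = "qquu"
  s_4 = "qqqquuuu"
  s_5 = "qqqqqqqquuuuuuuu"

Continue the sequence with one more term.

Replace each of the 16 characters of qqqqqqqquuuuuuuu in place — qq qq qq qq qq qq qq qq uu uu uu uu uu uu uu uu — and concatenate.

qqqqqqqqqqqqqqqquuuuuuuuuuuuuuuu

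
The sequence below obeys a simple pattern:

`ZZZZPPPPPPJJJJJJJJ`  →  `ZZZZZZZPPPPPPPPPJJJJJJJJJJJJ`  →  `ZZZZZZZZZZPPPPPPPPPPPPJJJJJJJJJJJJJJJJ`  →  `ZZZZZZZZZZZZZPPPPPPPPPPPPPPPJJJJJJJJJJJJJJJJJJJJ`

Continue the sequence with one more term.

Term n consists of 3n-2 Z's, followed by 3n P's, followed by 4n J's, where the shown terms are n = 2, 3, 4, 5.
For the next term, n = 6, so the run lengths are 16, 18, 24.

ZZZZZZZZZZZZZZZZPPPPPPPPPPPPPPPPPPJJJJJJJJJJJJJJJJJJJJJJJJ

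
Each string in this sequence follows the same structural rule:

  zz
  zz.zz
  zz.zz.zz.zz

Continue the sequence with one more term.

zz.zz.zz.zz.zz.zz.zz.zz

Each string is two copies of the previous one joined by '.'.
One more doubling of zz.zz.zz.zz gives the answer.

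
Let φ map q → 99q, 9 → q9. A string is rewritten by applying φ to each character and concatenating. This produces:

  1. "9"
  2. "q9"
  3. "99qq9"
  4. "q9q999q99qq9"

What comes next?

99qq999qq9q9q999qq9q999q99qq9

Apply φ to q9q999q99qq9 symbol by symbol: q→99q, 9→q9, q→99q, 9→q9, 9→q9, 9→q9, q→99q, 9→q9, 9→q9, q→99q, q→99q, 9→q9; joined: 99q q9 99q q9 q9 q9 99q q9 q9 99q 99q q9.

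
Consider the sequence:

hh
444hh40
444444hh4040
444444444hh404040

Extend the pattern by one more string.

Every step adds 444 to the front and 40 to the end of the previous string.
So the next term is 444·444444444hh404040·40.

444444444444hh40404040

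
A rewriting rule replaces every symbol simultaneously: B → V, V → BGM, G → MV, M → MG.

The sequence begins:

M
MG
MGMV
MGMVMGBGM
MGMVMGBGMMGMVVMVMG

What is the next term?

MGMVMGBGMMGMVVMVMGMGMVMGBGMBGMMGBGMMGMV

Applying the rule to each of the 18 symbols of MGMVMGBGMMGMVVMVMG gives the pieces MG MV MG BGM MG MV V MV MG MG MV MG BGM BGM MG BGM MG MV, which concatenate to the answer.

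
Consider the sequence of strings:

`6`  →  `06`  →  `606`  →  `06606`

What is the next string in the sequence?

From term 3 onward, concatenate the second-to-last term with the last: 6·06 = 606, 06·606 = 06606, …
Continuing: 606 · 06606 gives term 5.

60606606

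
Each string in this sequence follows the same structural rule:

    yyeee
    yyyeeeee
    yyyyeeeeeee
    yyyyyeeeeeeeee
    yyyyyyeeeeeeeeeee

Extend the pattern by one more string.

Each string has the form y^{n} e^{2n-1}, where the shown terms are n = 2, 3, 4, 5, 6.
At n = 7 the blocks have lengths 7, 13.

yyyyyyyeeeeeeeeeeeee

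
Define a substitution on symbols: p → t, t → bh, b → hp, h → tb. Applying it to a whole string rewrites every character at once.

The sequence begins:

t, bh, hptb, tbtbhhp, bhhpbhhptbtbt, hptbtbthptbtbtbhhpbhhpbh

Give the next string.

tbtbhhpbhhpbhtbtbhhpbhhpbhhptbtbthptbtbthptb

φ(hptbtbthptbtbtbhhpbhhpbh) expands symbol-by-symbol to tb t bh hp bh hp bh tb t bh hp bh hp bh hp tb tb t hp tb tb t hp tb; joining the 24 pieces gives the next term.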